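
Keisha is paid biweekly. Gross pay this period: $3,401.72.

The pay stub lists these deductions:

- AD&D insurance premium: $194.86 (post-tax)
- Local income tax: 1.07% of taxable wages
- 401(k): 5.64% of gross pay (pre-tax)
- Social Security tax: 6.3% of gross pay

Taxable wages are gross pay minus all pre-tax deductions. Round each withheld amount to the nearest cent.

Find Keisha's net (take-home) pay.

$2,766.34

401(k): $3,401.72 × 0.0564 = $191.86
Taxable wages = $3,401.72 − $191.86 = $3,209.86
Local income tax: $3,209.86 × 0.0107 = $34.35
Social Security tax: $3,401.72 × 0.063 = $214.31
AD&D insurance premium: $194.86
Total deductions = $191.86 + $34.35 + $214.31 + $194.86 = $635.38
Net pay = $3,401.72 − $635.38 = $2,766.34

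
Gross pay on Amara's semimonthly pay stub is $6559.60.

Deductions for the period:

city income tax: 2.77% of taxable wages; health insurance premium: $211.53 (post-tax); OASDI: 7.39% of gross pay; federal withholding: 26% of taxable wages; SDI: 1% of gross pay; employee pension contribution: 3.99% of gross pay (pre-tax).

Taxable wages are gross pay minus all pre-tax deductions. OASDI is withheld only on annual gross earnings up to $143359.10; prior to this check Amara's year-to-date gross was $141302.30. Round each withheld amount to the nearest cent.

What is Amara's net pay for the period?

$4056.84

Employee pension contribution: $6559.60 × 0.0399 = $261.73
Taxable wages = $6559.60 − $261.73 = $6297.87
Federal withholding: $6297.87 × 0.26 = $1637.45
City income tax: $6297.87 × 0.0277 = $174.45
OASDI: only $143359.10 − $141302.30 = $2056.80 of this check is subject → $2056.80 × 0.0739 = $152.00
SDI: $6559.60 × 0.01 = $65.60
Health insurance premium: $211.53
Total deductions = $261.73 + $1637.45 + $174.45 + $152.00 + $65.60 + $211.53 = $2502.76
Net pay = $6559.60 − $2502.76 = $4056.84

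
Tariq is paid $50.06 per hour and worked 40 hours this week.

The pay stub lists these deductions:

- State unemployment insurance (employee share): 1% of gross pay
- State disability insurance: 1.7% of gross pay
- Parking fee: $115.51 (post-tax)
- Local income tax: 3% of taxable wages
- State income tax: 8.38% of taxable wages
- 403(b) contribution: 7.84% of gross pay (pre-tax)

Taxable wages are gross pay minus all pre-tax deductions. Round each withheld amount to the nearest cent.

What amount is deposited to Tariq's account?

Gross pay: 40 × $50.06 = $2,002.40
403(b) contribution: $2,002.40 × 0.0784 = $156.99
Taxable wages = $2,002.40 − $156.99 = $1,845.41
State income tax: $1,845.41 × 0.0838 = $154.65
Local income tax: $1,845.41 × 0.03 = $55.36
State disability insurance: $2,002.40 × 0.017 = $34.04
State unemployment insurance (employee share): $2,002.40 × 0.01 = $20.02
Parking fee: $115.51
Total deductions = $156.99 + $154.65 + $55.36 + $34.04 + $20.02 + $115.51 = $536.57
Net pay = $2,002.40 − $536.57 = $1,465.83

$1,465.83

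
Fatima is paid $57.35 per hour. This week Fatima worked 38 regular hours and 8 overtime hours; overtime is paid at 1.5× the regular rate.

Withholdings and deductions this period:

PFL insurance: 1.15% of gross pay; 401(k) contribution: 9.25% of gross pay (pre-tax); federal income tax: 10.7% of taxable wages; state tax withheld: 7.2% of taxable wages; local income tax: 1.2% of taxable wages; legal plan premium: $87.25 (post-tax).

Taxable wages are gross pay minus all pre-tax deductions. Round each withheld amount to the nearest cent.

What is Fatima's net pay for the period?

Regular pay: 38 × $57.35 = $2,179.30
Overtime pay: 8 × $57.35 × 1.5 = $688.20
Gross pay = $2,179.30 + $688.20 = $2,867.50
401(k) contribution: $2,867.50 × 0.0925 = $265.24
Taxable wages = $2,867.50 − $265.24 = $2,602.26
Local income tax: $2,602.26 × 0.012 = $31.23
State tax withheld: $2,602.26 × 0.072 = $187.36
Federal income tax: $2,602.26 × 0.107 = $278.44
PFL insurance: $2,867.50 × 0.0115 = $32.98
Legal plan premium: $87.25
Total deductions = $265.24 + $31.23 + $187.36 + $278.44 + $32.98 + $87.25 = $882.50
Net pay = $2,867.50 − $882.50 = $1,985.00

$1,985.00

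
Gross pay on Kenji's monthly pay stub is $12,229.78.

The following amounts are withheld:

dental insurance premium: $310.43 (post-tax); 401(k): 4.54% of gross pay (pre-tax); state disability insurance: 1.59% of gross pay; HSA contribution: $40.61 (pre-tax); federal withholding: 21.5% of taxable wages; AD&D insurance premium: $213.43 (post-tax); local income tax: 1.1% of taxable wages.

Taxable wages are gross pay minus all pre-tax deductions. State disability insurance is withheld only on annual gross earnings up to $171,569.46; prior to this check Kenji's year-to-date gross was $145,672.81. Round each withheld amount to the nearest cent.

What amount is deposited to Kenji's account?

$8,286.36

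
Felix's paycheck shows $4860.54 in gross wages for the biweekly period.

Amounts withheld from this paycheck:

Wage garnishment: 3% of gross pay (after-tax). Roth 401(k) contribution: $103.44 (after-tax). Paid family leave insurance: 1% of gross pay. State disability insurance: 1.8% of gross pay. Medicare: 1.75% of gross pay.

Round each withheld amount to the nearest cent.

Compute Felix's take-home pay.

Paid family leave insurance: $4860.54 × 0.01 = $48.61
Medicare: $4860.54 × 0.0175 = $85.06
State disability insurance: $4860.54 × 0.018 = $87.49
Wage garnishment: $4860.54 × 0.03 = $145.82
Roth 401(k) contribution: $103.44
Total deductions = $48.61 + $85.06 + $87.49 + $145.82 + $103.44 = $470.42
Net pay = $4860.54 − $470.42 = $4390.12

$4390.12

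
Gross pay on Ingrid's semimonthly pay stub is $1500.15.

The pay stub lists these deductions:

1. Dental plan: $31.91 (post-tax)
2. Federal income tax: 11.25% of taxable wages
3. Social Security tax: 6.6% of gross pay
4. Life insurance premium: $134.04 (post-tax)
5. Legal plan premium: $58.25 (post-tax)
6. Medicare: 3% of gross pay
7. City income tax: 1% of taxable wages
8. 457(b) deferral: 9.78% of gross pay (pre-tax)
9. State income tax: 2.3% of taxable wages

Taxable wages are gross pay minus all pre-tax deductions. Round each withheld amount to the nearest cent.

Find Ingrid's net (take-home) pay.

$788.31

457(b) deferral: $1500.15 × 0.0978 = $146.71
Taxable wages = $1500.15 − $146.71 = $1353.44
City income tax: $1353.44 × 0.01 = $13.53
Federal income tax: $1353.44 × 0.1125 = $152.26
State income tax: $1353.44 × 0.023 = $31.13
Social Security tax: $1500.15 × 0.066 = $99.01
Medicare: $1500.15 × 0.03 = $45.00
Dental plan: $31.91
Life insurance premium: $134.04
Legal plan premium: $58.25
Total deductions = $146.71 + $13.53 + $152.26 + $31.13 + $99.01 + $45.00 + $31.91 + $134.04 + $58.25 = $711.84
Net pay = $1500.15 − $711.84 = $788.31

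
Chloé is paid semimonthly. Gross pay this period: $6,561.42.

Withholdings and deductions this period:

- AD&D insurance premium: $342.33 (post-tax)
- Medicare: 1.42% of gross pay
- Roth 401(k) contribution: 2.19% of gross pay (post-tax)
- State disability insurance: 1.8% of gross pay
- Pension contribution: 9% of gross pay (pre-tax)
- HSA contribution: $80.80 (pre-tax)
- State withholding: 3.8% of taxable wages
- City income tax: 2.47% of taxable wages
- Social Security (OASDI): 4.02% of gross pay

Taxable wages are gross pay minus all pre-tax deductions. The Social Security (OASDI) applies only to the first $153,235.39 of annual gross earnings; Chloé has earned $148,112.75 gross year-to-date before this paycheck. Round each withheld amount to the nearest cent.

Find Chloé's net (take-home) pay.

HSA contribution: $80.80
Pension contribution: $6,561.42 × 0.09 = $590.53
Pre-tax total = $80.80 + $590.53 = $671.33
Taxable wages = $6,561.42 − $671.33 = $5,890.09
State withholding: $5,890.09 × 0.038 = $223.82
City income tax: $5,890.09 × 0.0247 = $145.49
State disability insurance: $6,561.42 × 0.018 = $118.11
Social Security (OASDI): only $153,235.39 − $148,112.75 = $5,122.64 of this check is subject → $5,122.64 × 0.0402 = $205.93
Medicare: $6,561.42 × 0.0142 = $93.17
Roth 401(k) contribution: $6,561.42 × 0.0219 = $143.70
AD&D insurance premium: $342.33
Total deductions = $80.80 + $590.53 + $223.82 + $145.49 + $118.11 + $205.93 + $93.17 + $143.70 + $342.33 = $1,943.88
Net pay = $6,561.42 − $1,943.88 = $4,617.54

$4,617.54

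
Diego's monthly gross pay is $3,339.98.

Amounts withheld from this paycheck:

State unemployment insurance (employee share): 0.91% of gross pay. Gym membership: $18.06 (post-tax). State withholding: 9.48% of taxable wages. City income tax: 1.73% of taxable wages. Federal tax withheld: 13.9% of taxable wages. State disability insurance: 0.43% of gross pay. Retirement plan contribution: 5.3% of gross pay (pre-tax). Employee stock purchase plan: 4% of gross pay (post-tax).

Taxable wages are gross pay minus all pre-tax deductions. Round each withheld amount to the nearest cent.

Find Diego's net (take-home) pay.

Retirement plan contribution: $3,339.98 × 0.053 = $177.02
Taxable wages = $3,339.98 − $177.02 = $3,162.96
Federal tax withheld: $3,162.96 × 0.139 = $439.65
City income tax: $3,162.96 × 0.0173 = $54.72
State withholding: $3,162.96 × 0.0948 = $299.85
State unemployment insurance (employee share): $3,339.98 × 0.0091 = $30.39
State disability insurance: $3,339.98 × 0.0043 = $14.36
Employee stock purchase plan: $3,339.98 × 0.04 = $133.60
Gym membership: $18.06
Total deductions = $177.02 + $439.65 + $54.72 + $299.85 + $30.39 + $14.36 + $133.60 + $18.06 = $1,167.65
Net pay = $3,339.98 − $1,167.65 = $2,172.33

$2,172.33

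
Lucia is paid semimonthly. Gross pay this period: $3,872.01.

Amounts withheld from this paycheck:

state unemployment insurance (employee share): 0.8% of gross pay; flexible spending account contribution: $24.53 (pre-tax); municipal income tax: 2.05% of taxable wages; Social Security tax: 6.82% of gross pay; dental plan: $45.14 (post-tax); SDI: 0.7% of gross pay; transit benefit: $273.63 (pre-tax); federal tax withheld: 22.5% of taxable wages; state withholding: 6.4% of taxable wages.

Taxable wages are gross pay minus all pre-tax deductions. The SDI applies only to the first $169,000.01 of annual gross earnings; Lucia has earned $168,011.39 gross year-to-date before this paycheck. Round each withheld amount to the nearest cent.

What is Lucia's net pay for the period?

$2,120.63

Flexible spending account contribution: $24.53
Transit benefit: $273.63
Pre-tax total = $24.53 + $273.63 = $298.16
Taxable wages = $3,872.01 − $298.16 = $3,573.85
State withholding: $3,573.85 × 0.064 = $228.73
Federal tax withheld: $3,573.85 × 0.225 = $804.12
Municipal income tax: $3,573.85 × 0.0205 = $73.26
Social Security tax: $3,872.01 × 0.0682 = $264.07
State unemployment insurance (employee share): $3,872.01 × 0.008 = $30.98
SDI: only $169,000.01 − $168,011.39 = $988.62 of this check is subject → $988.62 × 0.007 = $6.92
Dental plan: $45.14
Total deductions = $24.53 + $273.63 + $228.73 + $804.12 + $73.26 + $264.07 + $30.98 + $6.92 + $45.14 = $1,751.38
Net pay = $3,872.01 − $1,751.38 = $2,120.63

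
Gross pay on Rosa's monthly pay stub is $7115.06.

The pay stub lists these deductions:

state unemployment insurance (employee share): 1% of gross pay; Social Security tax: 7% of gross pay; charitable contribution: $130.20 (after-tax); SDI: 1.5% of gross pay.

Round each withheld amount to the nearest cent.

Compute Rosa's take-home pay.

$6308.93

State unemployment insurance (employee share): $7115.06 × 0.01 = $71.15
Social Security tax: $7115.06 × 0.07 = $498.05
SDI: $7115.06 × 0.015 = $106.73
Charitable contribution: $130.20
Total deductions = $71.15 + $498.05 + $106.73 + $130.20 = $806.13
Net pay = $7115.06 − $806.13 = $6308.93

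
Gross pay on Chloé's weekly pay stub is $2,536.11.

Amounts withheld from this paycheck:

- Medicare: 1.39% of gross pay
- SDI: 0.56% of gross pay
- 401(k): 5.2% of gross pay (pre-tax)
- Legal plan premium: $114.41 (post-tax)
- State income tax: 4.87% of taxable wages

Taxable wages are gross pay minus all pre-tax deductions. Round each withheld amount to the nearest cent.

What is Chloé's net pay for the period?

$2,123.28

401(k): $2,536.11 × 0.052 = $131.88
Taxable wages = $2,536.11 − $131.88 = $2,404.23
State income tax: $2,404.23 × 0.0487 = $117.09
SDI: $2,536.11 × 0.0056 = $14.20
Medicare: $2,536.11 × 0.0139 = $35.25
Legal plan premium: $114.41
Total deductions = $131.88 + $117.09 + $14.20 + $35.25 + $114.41 = $412.83
Net pay = $2,536.11 − $412.83 = $2,123.28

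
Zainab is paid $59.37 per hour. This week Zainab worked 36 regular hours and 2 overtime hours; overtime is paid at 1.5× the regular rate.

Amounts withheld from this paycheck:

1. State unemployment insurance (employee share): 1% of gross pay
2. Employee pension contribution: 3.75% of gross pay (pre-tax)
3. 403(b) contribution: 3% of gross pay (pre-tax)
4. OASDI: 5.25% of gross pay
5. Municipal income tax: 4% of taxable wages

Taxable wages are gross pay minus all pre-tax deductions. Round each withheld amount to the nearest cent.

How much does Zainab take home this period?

$1,928.06

Regular pay: 36 × $59.37 = $2,137.32
Overtime pay: 2 × $59.37 × 1.5 = $178.11
Gross pay = $2,137.32 + $178.11 = $2,315.43
403(b) contribution: $2,315.43 × 0.03 = $69.46
Employee pension contribution: $2,315.43 × 0.0375 = $86.83
Pre-tax total = $69.46 + $86.83 = $156.29
Taxable wages = $2,315.43 − $156.29 = $2,159.14
Municipal income tax: $2,159.14 × 0.04 = $86.37
OASDI: $2,315.43 × 0.0525 = $121.56
State unemployment insurance (employee share): $2,315.43 × 0.01 = $23.15
Total deductions = $69.46 + $86.83 + $86.37 + $121.56 + $23.15 = $387.37
Net pay = $2,315.43 − $387.37 = $1,928.06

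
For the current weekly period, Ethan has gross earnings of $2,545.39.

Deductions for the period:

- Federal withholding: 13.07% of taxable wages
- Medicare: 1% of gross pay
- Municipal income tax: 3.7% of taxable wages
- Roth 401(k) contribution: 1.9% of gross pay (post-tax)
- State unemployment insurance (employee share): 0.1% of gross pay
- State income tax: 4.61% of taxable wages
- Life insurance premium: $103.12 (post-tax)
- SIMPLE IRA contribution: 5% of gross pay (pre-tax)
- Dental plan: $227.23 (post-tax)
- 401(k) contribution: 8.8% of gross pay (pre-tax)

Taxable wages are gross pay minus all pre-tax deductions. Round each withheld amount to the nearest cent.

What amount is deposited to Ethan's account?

$1,318.32

401(k) contribution: $2,545.39 × 0.088 = $223.99
SIMPLE IRA contribution: $2,545.39 × 0.05 = $127.27
Pre-tax total = $223.99 + $127.27 = $351.26
Taxable wages = $2,545.39 − $351.26 = $2,194.13
Federal withholding: $2,194.13 × 0.1307 = $286.77
Municipal income tax: $2,194.13 × 0.037 = $81.18
State income tax: $2,194.13 × 0.0461 = $101.15
State unemployment insurance (employee share): $2,545.39 × 0.001 = $2.55
Medicare: $2,545.39 × 0.01 = $25.45
Life insurance premium: $103.12
Dental plan: $227.23
Roth 401(k) contribution: $2,545.39 × 0.019 = $48.36
Total deductions = $223.99 + $127.27 + $286.77 + $81.18 + $101.15 + $2.55 + $25.45 + $103.12 + $227.23 + $48.36 = $1,227.07
Net pay = $2,545.39 − $1,227.07 = $1,318.32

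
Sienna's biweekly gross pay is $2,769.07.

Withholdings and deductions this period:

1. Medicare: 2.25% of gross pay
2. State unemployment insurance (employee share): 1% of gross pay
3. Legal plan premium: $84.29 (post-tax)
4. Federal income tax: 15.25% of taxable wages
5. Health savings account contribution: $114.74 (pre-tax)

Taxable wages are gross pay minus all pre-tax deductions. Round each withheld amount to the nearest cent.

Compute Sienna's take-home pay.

Health savings account contribution: $114.74
Taxable wages = $2,769.07 − $114.74 = $2,654.33
Federal income tax: $2,654.33 × 0.1525 = $404.79
Medicare: $2,769.07 × 0.0225 = $62.30
State unemployment insurance (employee share): $2,769.07 × 0.01 = $27.69
Legal plan premium: $84.29
Total deductions = $114.74 + $404.79 + $62.30 + $27.69 + $84.29 = $693.81
Net pay = $2,769.07 − $693.81 = $2,075.26

$2,075.26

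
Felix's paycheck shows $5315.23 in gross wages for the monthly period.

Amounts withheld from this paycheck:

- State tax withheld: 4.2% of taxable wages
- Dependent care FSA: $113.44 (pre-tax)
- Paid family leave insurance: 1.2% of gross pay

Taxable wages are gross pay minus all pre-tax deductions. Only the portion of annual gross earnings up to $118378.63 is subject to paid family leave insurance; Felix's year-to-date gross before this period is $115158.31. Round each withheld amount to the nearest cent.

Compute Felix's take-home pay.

$4944.67

Dependent care FSA: $113.44
Taxable wages = $5315.23 − $113.44 = $5201.79
State tax withheld: $5201.79 × 0.042 = $218.48
Paid family leave insurance: only $118378.63 − $115158.31 = $3220.32 of this check is subject → $3220.32 × 0.012 = $38.64
Total deductions = $113.44 + $218.48 + $38.64 = $370.56
Net pay = $5315.23 − $370.56 = $4944.67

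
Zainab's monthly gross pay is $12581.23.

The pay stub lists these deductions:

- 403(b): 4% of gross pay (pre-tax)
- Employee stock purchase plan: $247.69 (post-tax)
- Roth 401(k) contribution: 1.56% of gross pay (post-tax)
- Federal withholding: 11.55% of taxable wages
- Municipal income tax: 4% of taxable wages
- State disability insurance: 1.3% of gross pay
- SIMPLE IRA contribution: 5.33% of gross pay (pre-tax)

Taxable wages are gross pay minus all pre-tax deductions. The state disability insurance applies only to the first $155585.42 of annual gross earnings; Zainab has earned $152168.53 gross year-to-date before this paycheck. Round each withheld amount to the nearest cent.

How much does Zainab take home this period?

403(b): $12581.23 × 0.04 = $503.25
SIMPLE IRA contribution: $12581.23 × 0.0533 = $670.58
Pre-tax total = $503.25 + $670.58 = $1173.83
Taxable wages = $12581.23 − $1173.83 = $11407.40
Municipal income tax: $11407.40 × 0.04 = $456.30
Federal withholding: $11407.40 × 0.1155 = $1317.55
State disability insurance: only $155585.42 − $152168.53 = $3416.89 of this check is subject → $3416.89 × 0.013 = $44.42
Employee stock purchase plan: $247.69
Roth 401(k) contribution: $12581.23 × 0.0156 = $196.27
Total deductions = $503.25 + $670.58 + $456.30 + $1317.55 + $44.42 + $247.69 + $196.27 = $3436.06
Net pay = $12581.23 − $3436.06 = $9145.17

$9145.17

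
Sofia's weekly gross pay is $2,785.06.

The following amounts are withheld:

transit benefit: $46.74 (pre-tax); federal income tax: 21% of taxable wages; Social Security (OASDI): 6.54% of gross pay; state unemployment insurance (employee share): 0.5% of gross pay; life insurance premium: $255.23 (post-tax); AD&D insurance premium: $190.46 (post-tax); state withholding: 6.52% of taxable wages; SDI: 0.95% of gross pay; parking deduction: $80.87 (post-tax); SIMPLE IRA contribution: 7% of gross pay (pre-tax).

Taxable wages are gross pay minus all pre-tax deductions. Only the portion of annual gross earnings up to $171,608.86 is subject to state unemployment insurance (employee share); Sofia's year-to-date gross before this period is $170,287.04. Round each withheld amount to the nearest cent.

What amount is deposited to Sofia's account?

$1,101.66

Transit benefit: $46.74
SIMPLE IRA contribution: $2,785.06 × 0.07 = $194.95
Pre-tax total = $46.74 + $194.95 = $241.69
Taxable wages = $2,785.06 − $241.69 = $2,543.37
State withholding: $2,543.37 × 0.0652 = $165.83
Federal income tax: $2,543.37 × 0.21 = $534.11
Social Security (OASDI): $2,785.06 × 0.0654 = $182.14
SDI: $2,785.06 × 0.0095 = $26.46
State unemployment insurance (employee share): only $171,608.86 − $170,287.04 = $1,321.82 of this check is subject → $1,321.82 × 0.005 = $6.61
Parking deduction: $80.87
AD&D insurance premium: $190.46
Life insurance premium: $255.23
Total deductions = $46.74 + $194.95 + $165.83 + $534.11 + $182.14 + $26.46 + $6.61 + $80.87 + $190.46 + $255.23 = $1,683.40
Net pay = $2,785.06 − $1,683.40 = $1,101.66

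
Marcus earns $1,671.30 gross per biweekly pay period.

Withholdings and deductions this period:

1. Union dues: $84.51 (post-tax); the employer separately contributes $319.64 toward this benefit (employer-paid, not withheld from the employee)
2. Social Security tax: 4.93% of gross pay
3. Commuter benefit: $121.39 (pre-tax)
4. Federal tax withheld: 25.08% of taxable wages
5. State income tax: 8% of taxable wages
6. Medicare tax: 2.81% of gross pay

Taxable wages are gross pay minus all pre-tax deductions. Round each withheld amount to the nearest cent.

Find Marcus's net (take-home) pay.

Commuter benefit: $121.39
Taxable wages = $1,671.30 − $121.39 = $1,549.91
State income tax: $1,549.91 × 0.08 = $123.99
Federal tax withheld: $1,549.91 × 0.2508 = $388.72
Medicare tax: $1,671.30 × 0.0281 = $46.96
Social Security tax: $1,671.30 × 0.0493 = $82.40
Union dues: $84.51
(Employer's $319.64 toward union dues is not withheld from the employee.)
Total deductions = $121.39 + $123.99 + $388.72 + $46.96 + $82.40 + $84.51 = $847.97
Net pay = $1,671.30 − $847.97 = $823.33

$823.33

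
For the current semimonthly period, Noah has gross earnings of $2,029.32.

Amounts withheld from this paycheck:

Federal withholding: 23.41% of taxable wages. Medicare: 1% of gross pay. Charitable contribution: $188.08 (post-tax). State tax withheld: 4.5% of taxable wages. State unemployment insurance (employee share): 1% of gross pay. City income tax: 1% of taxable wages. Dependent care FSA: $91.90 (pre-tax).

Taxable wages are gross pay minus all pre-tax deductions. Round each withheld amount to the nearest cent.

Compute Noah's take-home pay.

$1,148.66

Dependent care FSA: $91.90
Taxable wages = $2,029.32 − $91.90 = $1,937.42
City income tax: $1,937.42 × 0.01 = $19.37
State tax withheld: $1,937.42 × 0.045 = $87.18
Federal withholding: $1,937.42 × 0.2341 = $453.55
Medicare: $2,029.32 × 0.01 = $20.29
State unemployment insurance (employee share): $2,029.32 × 0.01 = $20.29
Charitable contribution: $188.08
Total deductions = $91.90 + $19.37 + $87.18 + $453.55 + $20.29 + $20.29 + $188.08 = $880.66
Net pay = $2,029.32 − $880.66 = $1,148.66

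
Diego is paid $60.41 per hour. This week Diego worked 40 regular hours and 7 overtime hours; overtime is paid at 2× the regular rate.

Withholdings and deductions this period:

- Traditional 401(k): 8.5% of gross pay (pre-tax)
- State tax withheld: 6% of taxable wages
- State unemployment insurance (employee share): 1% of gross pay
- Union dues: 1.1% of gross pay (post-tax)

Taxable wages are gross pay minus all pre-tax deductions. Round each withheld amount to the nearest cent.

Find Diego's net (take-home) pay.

$2,737.27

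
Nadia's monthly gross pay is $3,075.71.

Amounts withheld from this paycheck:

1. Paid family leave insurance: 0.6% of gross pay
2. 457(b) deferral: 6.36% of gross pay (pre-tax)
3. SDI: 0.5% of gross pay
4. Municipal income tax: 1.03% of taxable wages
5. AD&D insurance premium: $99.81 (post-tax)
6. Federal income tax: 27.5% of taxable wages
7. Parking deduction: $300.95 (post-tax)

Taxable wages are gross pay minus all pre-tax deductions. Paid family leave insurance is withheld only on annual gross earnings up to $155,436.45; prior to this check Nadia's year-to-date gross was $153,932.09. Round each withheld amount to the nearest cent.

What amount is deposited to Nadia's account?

$1,633.24

457(b) deferral: $3,075.71 × 0.0636 = $195.62
Taxable wages = $3,075.71 − $195.62 = $2,880.09
Federal income tax: $2,880.09 × 0.275 = $792.02
Municipal income tax: $2,880.09 × 0.0103 = $29.66
SDI: $3,075.71 × 0.005 = $15.38
Paid family leave insurance: only $155,436.45 − $153,932.09 = $1,504.36 of this check is subject → $1,504.36 × 0.006 = $9.03
AD&D insurance premium: $99.81
Parking deduction: $300.95
Total deductions = $195.62 + $792.02 + $29.66 + $15.38 + $9.03 + $99.81 + $300.95 = $1,442.47
Net pay = $3,075.71 − $1,442.47 = $1,633.24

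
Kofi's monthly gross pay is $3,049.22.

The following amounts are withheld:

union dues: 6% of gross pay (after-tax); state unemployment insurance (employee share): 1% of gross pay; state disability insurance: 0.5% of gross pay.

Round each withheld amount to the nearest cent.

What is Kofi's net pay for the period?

$2,820.53

State disability insurance: $3,049.22 × 0.005 = $15.25
State unemployment insurance (employee share): $3,049.22 × 0.01 = $30.49
Union dues: $3,049.22 × 0.06 = $182.95
Total deductions = $15.25 + $30.49 + $182.95 = $228.69
Net pay = $3,049.22 − $228.69 = $2,820.53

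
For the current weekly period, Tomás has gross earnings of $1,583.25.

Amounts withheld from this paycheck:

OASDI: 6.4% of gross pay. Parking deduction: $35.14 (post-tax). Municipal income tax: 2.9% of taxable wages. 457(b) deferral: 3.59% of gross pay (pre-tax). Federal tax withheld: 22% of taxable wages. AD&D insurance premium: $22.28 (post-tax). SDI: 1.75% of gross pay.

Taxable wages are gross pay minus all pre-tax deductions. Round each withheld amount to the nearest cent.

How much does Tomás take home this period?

457(b) deferral: $1,583.25 × 0.0359 = $56.84
Taxable wages = $1,583.25 − $56.84 = $1,526.41
Municipal income tax: $1,526.41 × 0.029 = $44.27
Federal tax withheld: $1,526.41 × 0.22 = $335.81
OASDI: $1,583.25 × 0.064 = $101.33
SDI: $1,583.25 × 0.0175 = $27.71
Parking deduction: $35.14
AD&D insurance premium: $22.28
Total deductions = $56.84 + $44.27 + $335.81 + $101.33 + $27.71 + $35.14 + $22.28 = $623.38
Net pay = $1,583.25 − $623.38 = $959.87

$959.87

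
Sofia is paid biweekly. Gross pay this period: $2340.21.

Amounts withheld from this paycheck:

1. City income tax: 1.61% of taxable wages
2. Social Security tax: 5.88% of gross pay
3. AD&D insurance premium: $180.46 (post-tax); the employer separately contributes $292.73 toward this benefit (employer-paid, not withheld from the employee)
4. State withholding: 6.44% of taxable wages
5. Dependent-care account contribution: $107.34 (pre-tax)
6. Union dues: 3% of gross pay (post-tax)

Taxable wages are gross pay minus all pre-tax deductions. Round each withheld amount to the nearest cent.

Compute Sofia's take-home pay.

$1664.85

Dependent-care account contribution: $107.34
Taxable wages = $2340.21 − $107.34 = $2232.87
City income tax: $2232.87 × 0.0161 = $35.95
State withholding: $2232.87 × 0.0644 = $143.80
Social Security tax: $2340.21 × 0.0588 = $137.60
Union dues: $2340.21 × 0.03 = $70.21
AD&D insurance premium: $180.46
(Employer's $292.73 toward AD&D insurance premium is not withheld from the employee.)
Total deductions = $107.34 + $35.95 + $143.80 + $137.60 + $70.21 + $180.46 = $675.36
Net pay = $2340.21 − $675.36 = $1664.85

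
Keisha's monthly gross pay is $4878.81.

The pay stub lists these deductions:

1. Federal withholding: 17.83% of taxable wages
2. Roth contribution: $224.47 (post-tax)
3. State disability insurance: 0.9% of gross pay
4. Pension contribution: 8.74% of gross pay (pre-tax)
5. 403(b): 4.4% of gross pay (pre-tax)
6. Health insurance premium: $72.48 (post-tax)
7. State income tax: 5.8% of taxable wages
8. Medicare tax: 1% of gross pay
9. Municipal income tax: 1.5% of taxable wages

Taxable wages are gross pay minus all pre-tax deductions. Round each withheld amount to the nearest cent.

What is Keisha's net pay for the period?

$2783.13

Pension contribution: $4878.81 × 0.0874 = $426.41
403(b): $4878.81 × 0.044 = $214.67
Pre-tax total = $426.41 + $214.67 = $641.08
Taxable wages = $4878.81 − $641.08 = $4237.73
Federal withholding: $4237.73 × 0.1783 = $755.59
State income tax: $4237.73 × 0.058 = $245.79
Municipal income tax: $4237.73 × 0.015 = $63.57
Medicare tax: $4878.81 × 0.01 = $48.79
State disability insurance: $4878.81 × 0.009 = $43.91
Health insurance premium: $72.48
Roth contribution: $224.47
Total deductions = $426.41 + $214.67 + $755.59 + $245.79 + $63.57 + $48.79 + $43.91 + $72.48 + $224.47 = $2095.68
Net pay = $4878.81 − $2095.68 = $2783.13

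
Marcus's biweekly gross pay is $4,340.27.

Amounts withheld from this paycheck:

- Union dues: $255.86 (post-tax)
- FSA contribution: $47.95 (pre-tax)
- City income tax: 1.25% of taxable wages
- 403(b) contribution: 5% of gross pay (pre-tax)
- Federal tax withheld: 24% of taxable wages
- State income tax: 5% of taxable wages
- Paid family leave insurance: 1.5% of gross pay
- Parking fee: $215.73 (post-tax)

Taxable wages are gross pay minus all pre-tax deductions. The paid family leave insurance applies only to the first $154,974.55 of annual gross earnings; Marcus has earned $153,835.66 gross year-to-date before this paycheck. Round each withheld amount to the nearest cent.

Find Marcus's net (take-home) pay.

403(b) contribution: $4,340.27 × 0.05 = $217.01
FSA contribution: $47.95
Pre-tax total = $217.01 + $47.95 = $264.96
Taxable wages = $4,340.27 − $264.96 = $4,075.31
Federal tax withheld: $4,075.31 × 0.24 = $978.07
State income tax: $4,075.31 × 0.05 = $203.77
City income tax: $4,075.31 × 0.0125 = $50.94
Paid family leave insurance: only $154,974.55 − $153,835.66 = $1,138.89 of this check is subject → $1,138.89 × 0.015 = $17.08
Union dues: $255.86
Parking fee: $215.73
Total deductions = $217.01 + $47.95 + $978.07 + $203.77 + $50.94 + $17.08 + $255.86 + $215.73 = $1,986.41
Net pay = $4,340.27 − $1,986.41 = $2,353.86

$2,353.86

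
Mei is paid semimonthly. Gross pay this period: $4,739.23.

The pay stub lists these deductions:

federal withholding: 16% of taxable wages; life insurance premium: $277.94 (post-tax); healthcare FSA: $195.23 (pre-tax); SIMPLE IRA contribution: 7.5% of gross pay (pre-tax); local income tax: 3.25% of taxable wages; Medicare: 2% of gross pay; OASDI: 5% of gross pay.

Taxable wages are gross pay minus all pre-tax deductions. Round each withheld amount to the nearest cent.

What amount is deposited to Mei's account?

SIMPLE IRA contribution: $4,739.23 × 0.075 = $355.44
Healthcare FSA: $195.23
Pre-tax total = $355.44 + $195.23 = $550.67
Taxable wages = $4,739.23 − $550.67 = $4,188.56
Local income tax: $4,188.56 × 0.0325 = $136.13
Federal withholding: $4,188.56 × 0.16 = $670.17
Medicare: $4,739.23 × 0.02 = $94.78
OASDI: $4,739.23 × 0.05 = $236.96
Life insurance premium: $277.94
Total deductions = $355.44 + $195.23 + $136.13 + $670.17 + $94.78 + $236.96 + $277.94 = $1,966.65
Net pay = $4,739.23 − $1,966.65 = $2,772.58

$2,772.58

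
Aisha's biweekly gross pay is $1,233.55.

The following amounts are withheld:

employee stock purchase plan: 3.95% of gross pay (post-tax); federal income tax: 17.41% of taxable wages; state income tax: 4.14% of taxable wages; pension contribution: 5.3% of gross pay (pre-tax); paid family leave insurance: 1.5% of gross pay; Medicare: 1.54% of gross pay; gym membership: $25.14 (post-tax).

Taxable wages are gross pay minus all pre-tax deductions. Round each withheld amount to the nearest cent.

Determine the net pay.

$805.06

Pension contribution: $1,233.55 × 0.053 = $65.38
Taxable wages = $1,233.55 − $65.38 = $1,168.17
State income tax: $1,168.17 × 0.0414 = $48.36
Federal income tax: $1,168.17 × 0.1741 = $203.38
Medicare: $1,233.55 × 0.0154 = $19.00
Paid family leave insurance: $1,233.55 × 0.015 = $18.50
Employee stock purchase plan: $1,233.55 × 0.0395 = $48.73
Gym membership: $25.14
Total deductions = $65.38 + $48.36 + $203.38 + $19.00 + $18.50 + $48.73 + $25.14 = $428.49
Net pay = $1,233.55 − $428.49 = $805.06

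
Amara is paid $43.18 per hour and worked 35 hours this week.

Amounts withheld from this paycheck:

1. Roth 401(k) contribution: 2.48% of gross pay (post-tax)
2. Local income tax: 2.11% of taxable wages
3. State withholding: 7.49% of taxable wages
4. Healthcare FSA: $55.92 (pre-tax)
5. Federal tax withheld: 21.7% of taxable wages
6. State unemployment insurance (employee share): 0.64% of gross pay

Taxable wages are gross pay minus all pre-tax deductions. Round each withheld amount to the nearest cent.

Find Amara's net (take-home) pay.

$952.69

Gross pay: 35 × $43.18 = $1511.30
Healthcare FSA: $55.92
Taxable wages = $1511.30 − $55.92 = $1455.38
Federal tax withheld: $1455.38 × 0.217 = $315.82
State withholding: $1455.38 × 0.0749 = $109.01
Local income tax: $1455.38 × 0.0211 = $30.71
State unemployment insurance (employee share): $1511.30 × 0.0064 = $9.67
Roth 401(k) contribution: $1511.30 × 0.0248 = $37.48
Total deductions = $55.92 + $315.82 + $109.01 + $30.71 + $9.67 + $37.48 = $558.61
Net pay = $1511.30 − $558.61 = $952.69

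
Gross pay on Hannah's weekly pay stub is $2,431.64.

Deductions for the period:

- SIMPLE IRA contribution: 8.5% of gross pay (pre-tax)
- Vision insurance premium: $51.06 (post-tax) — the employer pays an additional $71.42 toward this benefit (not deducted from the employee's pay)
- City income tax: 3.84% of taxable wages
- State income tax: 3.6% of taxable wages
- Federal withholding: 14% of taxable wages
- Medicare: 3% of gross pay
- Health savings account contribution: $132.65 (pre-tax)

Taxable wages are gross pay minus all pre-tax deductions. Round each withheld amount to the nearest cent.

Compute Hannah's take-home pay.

Health savings account contribution: $132.65
SIMPLE IRA contribution: $2,431.64 × 0.085 = $206.69
Pre-tax total = $132.65 + $206.69 = $339.34
Taxable wages = $2,431.64 − $339.34 = $2,092.30
City income tax: $2,092.30 × 0.0384 = $80.34
Federal withholding: $2,092.30 × 0.14 = $292.92
State income tax: $2,092.30 × 0.036 = $75.32
Medicare: $2,431.64 × 0.03 = $72.95
Vision insurance premium: $51.06
(Employer's $71.42 toward vision insurance premium is not withheld from the employee.)
Total deductions = $132.65 + $206.69 + $80.34 + $292.92 + $75.32 + $72.95 + $51.06 = $911.93
Net pay = $2,431.64 − $911.93 = $1,519.71

$1,519.71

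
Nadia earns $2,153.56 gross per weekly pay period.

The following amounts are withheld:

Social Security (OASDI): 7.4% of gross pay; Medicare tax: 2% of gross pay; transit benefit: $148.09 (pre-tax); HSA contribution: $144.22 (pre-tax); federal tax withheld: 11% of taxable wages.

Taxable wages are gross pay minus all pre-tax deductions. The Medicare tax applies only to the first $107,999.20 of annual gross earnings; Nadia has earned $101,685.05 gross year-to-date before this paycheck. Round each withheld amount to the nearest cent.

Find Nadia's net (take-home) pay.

$1,454.08

Transit benefit: $148.09
HSA contribution: $144.22
Pre-tax total = $148.09 + $144.22 = $292.31
Taxable wages = $2,153.56 − $292.31 = $1,861.25
Federal tax withheld: $1,861.25 × 0.11 = $204.74
Social Security (OASDI): $2,153.56 × 0.074 = $159.36
Medicare tax: cap not yet reached, full $2,153.56 is subject → $2,153.56 × 0.02 = $43.07
Total deductions = $148.09 + $144.22 + $204.74 + $159.36 + $43.07 = $699.48
Net pay = $2,153.56 − $699.48 = $1,454.08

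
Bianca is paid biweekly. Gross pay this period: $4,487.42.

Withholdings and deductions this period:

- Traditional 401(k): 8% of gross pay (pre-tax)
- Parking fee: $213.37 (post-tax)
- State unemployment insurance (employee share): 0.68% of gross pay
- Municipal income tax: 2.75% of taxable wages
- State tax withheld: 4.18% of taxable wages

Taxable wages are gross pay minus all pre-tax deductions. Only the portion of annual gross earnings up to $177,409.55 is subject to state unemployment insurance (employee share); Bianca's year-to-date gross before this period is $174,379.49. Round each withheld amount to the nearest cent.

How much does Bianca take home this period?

$3,608.36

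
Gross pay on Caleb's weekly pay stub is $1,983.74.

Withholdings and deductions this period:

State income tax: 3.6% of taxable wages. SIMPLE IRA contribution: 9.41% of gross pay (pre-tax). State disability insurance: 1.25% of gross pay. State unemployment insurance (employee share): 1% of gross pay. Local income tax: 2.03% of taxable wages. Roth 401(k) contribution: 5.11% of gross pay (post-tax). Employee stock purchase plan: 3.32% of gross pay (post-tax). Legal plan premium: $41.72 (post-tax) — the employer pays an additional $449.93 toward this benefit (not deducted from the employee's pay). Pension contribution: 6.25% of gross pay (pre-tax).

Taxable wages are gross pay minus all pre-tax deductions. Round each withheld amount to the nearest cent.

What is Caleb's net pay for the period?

$1,325.31

SIMPLE IRA contribution: $1,983.74 × 0.0941 = $186.67
Pension contribution: $1,983.74 × 0.0625 = $123.98
Pre-tax total = $186.67 + $123.98 = $310.65
Taxable wages = $1,983.74 − $310.65 = $1,673.09
Local income tax: $1,673.09 × 0.0203 = $33.96
State income tax: $1,673.09 × 0.036 = $60.23
State unemployment insurance (employee share): $1,983.74 × 0.01 = $19.84
State disability insurance: $1,983.74 × 0.0125 = $24.80
Roth 401(k) contribution: $1,983.74 × 0.0511 = $101.37
Employee stock purchase plan: $1,983.74 × 0.0332 = $65.86
Legal plan premium: $41.72
(Employer's $449.93 toward legal plan premium is not withheld from the employee.)
Total deductions = $186.67 + $123.98 + $33.96 + $60.23 + $19.84 + $24.80 + $101.37 + $65.86 + $41.72 = $658.43
Net pay = $1,983.74 − $658.43 = $1,325.31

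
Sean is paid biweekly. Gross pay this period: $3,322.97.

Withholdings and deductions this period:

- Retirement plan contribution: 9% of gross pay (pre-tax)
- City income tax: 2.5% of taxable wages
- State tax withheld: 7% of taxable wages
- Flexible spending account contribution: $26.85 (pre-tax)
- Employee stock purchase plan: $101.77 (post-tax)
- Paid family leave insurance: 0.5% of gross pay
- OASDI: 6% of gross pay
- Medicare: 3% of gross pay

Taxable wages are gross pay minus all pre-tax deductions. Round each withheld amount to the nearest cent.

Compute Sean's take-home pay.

$2,294.88

Retirement plan contribution: $3,322.97 × 0.09 = $299.07
Flexible spending account contribution: $26.85
Pre-tax total = $299.07 + $26.85 = $325.92
Taxable wages = $3,322.97 − $325.92 = $2,997.05
City income tax: $2,997.05 × 0.025 = $74.93
State tax withheld: $2,997.05 × 0.07 = $209.79
OASDI: $3,322.97 × 0.06 = $199.38
Medicare: $3,322.97 × 0.03 = $99.69
Paid family leave insurance: $3,322.97 × 0.005 = $16.61
Employee stock purchase plan: $101.77
Total deductions = $299.07 + $26.85 + $74.93 + $209.79 + $199.38 + $99.69 + $16.61 + $101.77 = $1,028.09
Net pay = $3,322.97 − $1,028.09 = $2,294.88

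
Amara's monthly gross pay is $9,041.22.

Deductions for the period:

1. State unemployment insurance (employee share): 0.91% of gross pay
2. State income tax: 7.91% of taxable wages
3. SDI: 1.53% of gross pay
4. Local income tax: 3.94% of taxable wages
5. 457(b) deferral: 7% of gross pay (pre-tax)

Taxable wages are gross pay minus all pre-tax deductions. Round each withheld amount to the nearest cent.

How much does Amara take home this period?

$7,191.33

457(b) deferral: $9,041.22 × 0.07 = $632.89
Taxable wages = $9,041.22 − $632.89 = $8,408.33
Local income tax: $8,408.33 × 0.0394 = $331.29
State income tax: $8,408.33 × 0.0791 = $665.10
SDI: $9,041.22 × 0.0153 = $138.33
State unemployment insurance (employee share): $9,041.22 × 0.0091 = $82.28
Total deductions = $632.89 + $331.29 + $665.10 + $138.33 + $82.28 = $1,849.89
Net pay = $9,041.22 − $1,849.89 = $7,191.33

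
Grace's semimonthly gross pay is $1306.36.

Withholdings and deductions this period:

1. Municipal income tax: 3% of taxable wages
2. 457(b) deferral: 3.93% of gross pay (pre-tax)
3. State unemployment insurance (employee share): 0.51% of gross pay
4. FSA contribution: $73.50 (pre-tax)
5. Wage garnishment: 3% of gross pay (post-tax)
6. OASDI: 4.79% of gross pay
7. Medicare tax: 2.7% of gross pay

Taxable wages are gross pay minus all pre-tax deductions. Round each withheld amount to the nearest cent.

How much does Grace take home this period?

$1002.38

457(b) deferral: $1306.36 × 0.0393 = $51.34
FSA contribution: $73.50
Pre-tax total = $51.34 + $73.50 = $124.84
Taxable wages = $1306.36 − $124.84 = $1181.52
Municipal income tax: $1181.52 × 0.03 = $35.45
State unemployment insurance (employee share): $1306.36 × 0.0051 = $6.66
OASDI: $1306.36 × 0.0479 = $62.57
Medicare tax: $1306.36 × 0.027 = $35.27
Wage garnishment: $1306.36 × 0.03 = $39.19
Total deductions = $51.34 + $73.50 + $35.45 + $6.66 + $62.57 + $35.27 + $39.19 = $303.98
Net pay = $1306.36 − $303.98 = $1002.38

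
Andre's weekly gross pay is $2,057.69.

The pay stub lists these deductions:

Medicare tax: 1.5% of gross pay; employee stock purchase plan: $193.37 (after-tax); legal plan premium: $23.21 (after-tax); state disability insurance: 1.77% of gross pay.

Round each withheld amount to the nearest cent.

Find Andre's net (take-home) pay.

$1,773.82

State disability insurance: $2,057.69 × 0.0177 = $36.42
Medicare tax: $2,057.69 × 0.015 = $30.87
Legal plan premium: $23.21
Employee stock purchase plan: $193.37
Total deductions = $36.42 + $30.87 + $23.21 + $193.37 = $283.87
Net pay = $2,057.69 − $283.87 = $1,773.82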